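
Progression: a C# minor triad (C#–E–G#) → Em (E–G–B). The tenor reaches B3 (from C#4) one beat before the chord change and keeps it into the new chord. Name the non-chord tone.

The harmony at that moment is C# minor triad (C#, E, G#); B3 is not a chord tone.
It is approached by step down from C#4 and then sustained as the same pitch into the next harmony.
Arriving early and becoming a chord tone when the harmony changes — an anticipation.

B3 is an anticipation.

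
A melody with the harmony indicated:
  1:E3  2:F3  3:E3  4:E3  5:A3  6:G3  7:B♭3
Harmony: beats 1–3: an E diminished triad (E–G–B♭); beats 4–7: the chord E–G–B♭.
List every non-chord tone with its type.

The harmony at that moment is E diminished triad (E, G, B♭); F3 is not a chord tone.
It is approached by step up from E3 and left by step down to E3.
Step away and step back to the same note — a neighbor tone (upper neighbor).
The harmony at that moment is E diminished triad (E, G, B♭); A3 is not a chord tone.
It is approached by leap up from E3 and left by step down to G3.
Leap in, step out — an appoggiatura.

F3 (beat 2) — neighbor tone; A3 (beat 5) — appoggiatura.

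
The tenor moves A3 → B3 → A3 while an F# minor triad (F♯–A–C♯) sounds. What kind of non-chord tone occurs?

B3 is a neighbor tone.

The harmony at that moment is F♯ minor triad (F♯, A, C♯); B3 is not a chord tone.
It is approached by step up from A3 and left by step down to A3.
Step away and step back to the same note — a neighbor tone (upper neighbor).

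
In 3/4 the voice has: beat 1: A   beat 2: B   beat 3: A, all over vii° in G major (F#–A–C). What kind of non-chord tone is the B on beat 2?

Upper neighbor tone.

The harmony at that moment is F# diminished triad (F#, A, C); B is not a chord tone.
It is approached by step up from A and left by step down to A.
Step away and step back to the same note — a neighbor tone (upper neighbor).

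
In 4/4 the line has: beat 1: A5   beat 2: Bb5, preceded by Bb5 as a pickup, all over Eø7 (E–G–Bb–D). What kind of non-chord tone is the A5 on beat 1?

Lower neighbor tone.

The harmony at that moment is E half-diminished seventh chord (E, G, Bb, D); A5 is not a chord tone.
It is approached by step down from Bb5 and left by step up to Bb5.
Step away and step back to the same note — a neighbor tone (lower neighbor).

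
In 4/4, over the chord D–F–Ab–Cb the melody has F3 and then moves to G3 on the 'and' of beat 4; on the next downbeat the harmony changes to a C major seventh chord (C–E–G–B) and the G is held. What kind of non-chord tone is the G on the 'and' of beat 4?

The harmony at that moment is D diminished seventh chord (D, F, Ab, Cb); G3 is not a chord tone.
It is approached by step up from F3 and then sustained as the same pitch into the next harmony.
Arriving early and becoming a chord tone when the harmony changes — an anticipation.

Anticipation.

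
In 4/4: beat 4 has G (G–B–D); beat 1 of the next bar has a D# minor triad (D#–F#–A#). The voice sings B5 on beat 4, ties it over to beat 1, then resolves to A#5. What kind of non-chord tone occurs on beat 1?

The harmony at that moment is D# minor triad (D#, F#, A#); B5 is not a chord tone.
It is held over (the same pitch as the preceding B5) and left by step down to A#5.
Held over from the previous chord and resolving down by step — a suspension.

Suspension.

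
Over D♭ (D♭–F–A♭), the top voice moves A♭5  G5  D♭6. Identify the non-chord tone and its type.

G5 is an escape tone.

The harmony at that moment is D♭ major triad (D♭, F, A♭); G5 is not a chord tone.
It is approached by step down from A♭5 and left by leap up to D♭6.
Step in, leap out — an escape tone.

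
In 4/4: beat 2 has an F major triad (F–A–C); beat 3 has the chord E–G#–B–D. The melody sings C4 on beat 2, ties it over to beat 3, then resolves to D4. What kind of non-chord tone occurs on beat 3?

Retardation.

The harmony at that moment is E dominant seventh chord (E, G#, B, D); C4 is not a chord tone.
It is held over (the same pitch as the preceding C4) and left by step up to D4.
Held over from the previous chord and resolving up by step — a retardation.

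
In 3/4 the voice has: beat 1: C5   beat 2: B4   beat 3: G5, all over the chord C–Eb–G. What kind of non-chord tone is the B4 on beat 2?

The harmony at that moment is C minor triad (C, Eb, G); B4 is not a chord tone.
It is approached by step down from C5 and left by leap up to G5.
Step in, leap out, on a weak beat — an escape tone.

Escape tone.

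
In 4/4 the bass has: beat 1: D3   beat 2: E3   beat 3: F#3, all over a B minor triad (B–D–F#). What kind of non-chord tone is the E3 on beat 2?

The harmony at that moment is B minor triad (B, D, F#); E3 is not a chord tone.
It is approached by step up from D3 and left by step up to F#3.
Step in, step out in the same direction — a passing tone.

Passing tone.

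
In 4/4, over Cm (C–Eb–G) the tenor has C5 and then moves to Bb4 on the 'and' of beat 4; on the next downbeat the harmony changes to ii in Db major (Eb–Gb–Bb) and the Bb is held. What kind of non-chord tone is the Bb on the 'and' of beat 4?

Anticipation.

The harmony at that moment is C minor triad (C, Eb, G); Bb4 is not a chord tone.
It is approached by step down from C5 and then sustained as the same pitch into the next harmony.
Arriving early and becoming a chord tone when the harmony changes — an anticipation.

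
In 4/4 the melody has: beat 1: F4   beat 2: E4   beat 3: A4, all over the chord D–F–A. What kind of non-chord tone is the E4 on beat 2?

The harmony at that moment is D minor triad (D, F, A); E4 is not a chord tone.
It is approached by step down from F4 and left by leap up to A4.
Step in, leap out, on a weak beat — an escape tone.

Escape tone.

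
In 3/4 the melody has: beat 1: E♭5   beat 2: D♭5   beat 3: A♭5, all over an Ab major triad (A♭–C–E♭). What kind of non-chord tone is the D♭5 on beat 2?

The harmony at that moment is A♭ major triad (A♭, C, E♭); D♭5 is not a chord tone.
It is approached by step down from E♭5 and left by leap up to A♭5.
Step in, leap out, on a weak beat — an escape tone.

Escape tone.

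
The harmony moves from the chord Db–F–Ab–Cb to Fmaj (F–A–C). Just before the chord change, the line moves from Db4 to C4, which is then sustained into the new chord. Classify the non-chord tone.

C4 is an anticipation.

The harmony at that moment is Db dominant seventh chord (Db, F, Ab, Cb); C4 is not a chord tone.
It is approached by step down from Db4 and then sustained as the same pitch into the next harmony.
Arriving early and becoming a chord tone when the harmony changes — an anticipation.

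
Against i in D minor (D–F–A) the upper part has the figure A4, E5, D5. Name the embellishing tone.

E5 is an appoggiatura.

The harmony at that moment is D minor triad (D, F, A); E5 is not a chord tone.
It is approached by leap up from A4 and left by step down to D5.
Leap in, step out — an appoggiatura.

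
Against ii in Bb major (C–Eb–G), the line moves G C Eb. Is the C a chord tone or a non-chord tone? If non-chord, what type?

C minor triad contains C, Eb, G; C is the root, so it is a chord tone.

Chord tone (the root of C minor triad).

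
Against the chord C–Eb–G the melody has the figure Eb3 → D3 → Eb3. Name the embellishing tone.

The harmony at that moment is C minor triad (C, Eb, G); D3 is not a chord tone.
It is approached by step down from Eb3 and left by step up to Eb3.
Step away and step back to the same note — a neighbor tone (lower neighbor).

D3 is a neighbor tone.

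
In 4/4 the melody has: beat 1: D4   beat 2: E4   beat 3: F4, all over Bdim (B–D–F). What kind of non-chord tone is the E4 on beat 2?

The harmony at that moment is B diminished triad (B, D, F); E4 is not a chord tone.
It is approached by step up from D4 and left by step up to F4.
Step in, step out in the same direction — a passing tone.

Passing tone.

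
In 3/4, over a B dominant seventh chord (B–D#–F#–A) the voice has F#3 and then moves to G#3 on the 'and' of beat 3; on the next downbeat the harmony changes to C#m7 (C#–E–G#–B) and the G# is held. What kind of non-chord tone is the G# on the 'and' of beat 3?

Anticipation.

The harmony at that moment is B dominant seventh chord (B, D#, F#, A); G#3 is not a chord tone.
It is approached by step up from F#3 and then sustained as the same pitch into the next harmony.
Arriving early and becoming a chord tone when the harmony changes — an anticipation.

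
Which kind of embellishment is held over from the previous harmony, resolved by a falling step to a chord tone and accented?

Suspension.

Approach: by preparation — the pitch is first a chord tone, then held (tied or repeated) while the harmony changes under it. Departure: down by step. Metric position: strong.
A prepared dissonance that resolves downward by step — a suspension. (The same figure resolving upward would be a retardation.)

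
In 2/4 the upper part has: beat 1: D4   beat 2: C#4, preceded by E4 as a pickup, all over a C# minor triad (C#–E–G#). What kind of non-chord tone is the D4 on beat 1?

The harmony at that moment is C# minor triad (C#, E, G#); D4 is not a chord tone.
It is approached by step down from E4 and left by step down to C#4.
Step in, step out in the same direction — a passing tone.

Passing tone.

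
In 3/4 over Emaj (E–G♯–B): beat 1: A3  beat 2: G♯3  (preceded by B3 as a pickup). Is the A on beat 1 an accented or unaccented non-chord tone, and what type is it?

The harmony at that moment is E major triad (E, G♯, B); A3 is not a chord tone.
It is approached by step down from B3 and left by step down to G♯3.
Step in, step out in the same direction — a passing tone.
It falls on the downbeat, so it is accented.

Accented passing tone.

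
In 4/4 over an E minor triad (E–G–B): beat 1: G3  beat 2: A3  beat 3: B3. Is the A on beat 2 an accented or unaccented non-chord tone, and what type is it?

The harmony at that moment is E minor triad (E, G, B); A3 is not a chord tone.
It is approached by step up from G3 and left by step up to B3.
Step in, step out in the same direction — a passing tone.
It falls on a weak beat, so it is unaccented.

Unaccented passing tone.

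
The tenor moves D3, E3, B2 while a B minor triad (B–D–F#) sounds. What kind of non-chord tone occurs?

The harmony at that moment is B minor triad (B, D, F#); E3 is not a chord tone.
It is approached by step up from D3 and left by leap down to B2.
Step in, leap out — an escape tone.

E3 is an escape tone.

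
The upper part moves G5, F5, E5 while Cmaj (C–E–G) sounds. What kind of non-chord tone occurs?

F5 is a passing tone.

The harmony at that moment is C major triad (C, E, G); F5 is not a chord tone.
It is approached by step down from G5 and left by step down to E5.
Step in, step out in the same direction — a passing tone.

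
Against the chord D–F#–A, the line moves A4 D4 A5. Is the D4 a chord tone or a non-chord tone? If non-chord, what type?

D major triad contains D, F#, A; D is the root, so it is a chord tone.

Chord tone (the root of D major triad).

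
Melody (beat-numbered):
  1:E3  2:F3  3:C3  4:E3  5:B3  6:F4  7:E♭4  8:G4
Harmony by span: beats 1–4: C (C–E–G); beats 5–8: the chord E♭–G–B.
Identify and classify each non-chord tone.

The harmony at that moment is C major triad (C, E, G); F3 is not a chord tone.
It is approached by step up from E3 and left by leap down to C3.
Step in, leap out — an escape tone.
The harmony at that moment is E♭ augmented triad (E♭, G, B); F4 is not a chord tone.
It is approached by leap up from B3 and left by step down to E♭4.
Leap in, step out — an appoggiatura.

F3 (beat 2) — escape tone; F4 (beat 6) — appoggiatura.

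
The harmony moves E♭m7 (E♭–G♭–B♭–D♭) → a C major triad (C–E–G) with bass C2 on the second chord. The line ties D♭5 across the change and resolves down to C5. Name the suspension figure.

At the second chord the bass is C2. The suspended D♭5 lies a ninth above the bass; after resolving down by step to C5, the interval above the bass becomes an octave.
Suspension figures are named by those two intervals: 9–8.

9–8 suspension.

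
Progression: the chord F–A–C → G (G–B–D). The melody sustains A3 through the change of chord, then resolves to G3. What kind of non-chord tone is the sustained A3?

The harmony at that moment is G major triad (G, B, D); A3 is not a chord tone.
It is held over (the same pitch as the preceding A3) and left by step down to G3.
Held over from the previous chord and resolving down by step — a suspension.

A3 is a suspension.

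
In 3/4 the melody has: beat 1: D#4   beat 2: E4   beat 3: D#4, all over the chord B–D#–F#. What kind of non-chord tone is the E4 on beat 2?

Upper neighbor tone.

The harmony at that moment is B major triad (B, D#, F#); E4 is not a chord tone.
It is approached by step up from D#4 and left by step down to D#4.
Step away and step back to the same note — a neighbor tone (upper neighbor).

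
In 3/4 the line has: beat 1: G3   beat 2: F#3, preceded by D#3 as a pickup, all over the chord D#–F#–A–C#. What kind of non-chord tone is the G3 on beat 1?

Appoggiatura.

The harmony at that moment is D# half-diminished seventh chord (D#, F#, A, C#); G3 is not a chord tone.
It is approached by leap up from D#3 and left by step down to F#3.
Leap in, step out, metrically accented — an appoggiatura.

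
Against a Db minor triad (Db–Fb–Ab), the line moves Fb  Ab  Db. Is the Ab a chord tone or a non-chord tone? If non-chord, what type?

Db minor triad contains Db, Fb, Ab; Ab is the fifth, so it is a chord tone.

Chord tone (the fifth of Db minor triad).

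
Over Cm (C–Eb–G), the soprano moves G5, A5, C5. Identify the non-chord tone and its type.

The harmony at that moment is C minor triad (C, Eb, G); A5 is not a chord tone.
It is approached by step up from G5 and left by leap down to C5.
Step in, leap out — an escape tone.

A5 is an escape tone.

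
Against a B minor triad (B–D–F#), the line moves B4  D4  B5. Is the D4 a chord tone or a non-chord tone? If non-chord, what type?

B minor triad contains B, D, F#; D is the third, so it is a chord tone.

Chord tone (the third of B minor triad).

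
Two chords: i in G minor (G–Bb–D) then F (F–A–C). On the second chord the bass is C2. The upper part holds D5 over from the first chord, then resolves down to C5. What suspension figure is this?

At the second chord the bass is C2. The suspended D5 lies a ninth above the bass; after resolving down by step to C5, the interval above the bass becomes an octave.
Suspension figures are named by those two intervals: 9–8.

9–8 suspension.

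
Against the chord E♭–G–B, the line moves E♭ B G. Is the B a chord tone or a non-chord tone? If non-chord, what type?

Eb augmented triad contains E♭, G, B; B is the fifth, so it is a chord tone.

Chord tone (the fifth of Eb augmented triad).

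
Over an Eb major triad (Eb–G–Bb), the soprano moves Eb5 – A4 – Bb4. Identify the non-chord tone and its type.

A4 is an appoggiatura.

The harmony at that moment is Eb major triad (Eb, G, Bb); A4 is not a chord tone.
It is approached by leap down from Eb5 and left by step up to Bb4.
Leap in, step out — an appoggiatura.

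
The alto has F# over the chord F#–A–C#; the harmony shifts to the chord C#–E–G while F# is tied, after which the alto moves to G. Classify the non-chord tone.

F# is a retardation.

The harmony at that moment is C# diminished triad (C#, E, G); F# is not a chord tone.
It is held over (the same pitch as the preceding F#) and left by step up to G.
Held over from the previous chord and resolving up by step — a retardation.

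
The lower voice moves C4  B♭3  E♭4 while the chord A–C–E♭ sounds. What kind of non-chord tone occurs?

B♭3 is an escape tone.

The harmony at that moment is A diminished triad (A, C, E♭); B♭3 is not a chord tone.
It is approached by step down from C4 and left by leap up to E♭4.
Step in, leap out — an escape tone.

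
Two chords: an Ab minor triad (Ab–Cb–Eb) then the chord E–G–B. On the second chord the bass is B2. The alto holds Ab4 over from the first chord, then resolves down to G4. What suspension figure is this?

At the second chord the bass is B2. The suspended Ab4 lies a seventh above the bass; after resolving down by step to G4, the interval above the bass becomes a sixth.
Suspension figures are named by those two intervals: 7–6.

7–6 suspension.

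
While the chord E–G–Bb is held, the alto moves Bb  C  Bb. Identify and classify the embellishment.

C is a neighbor tone.

The harmony at that moment is E diminished triad (E, G, Bb); C is not a chord tone.
It is approached by step up from Bb and left by step down to Bb.
Step away and step back to the same note — a neighbor tone (upper neighbor).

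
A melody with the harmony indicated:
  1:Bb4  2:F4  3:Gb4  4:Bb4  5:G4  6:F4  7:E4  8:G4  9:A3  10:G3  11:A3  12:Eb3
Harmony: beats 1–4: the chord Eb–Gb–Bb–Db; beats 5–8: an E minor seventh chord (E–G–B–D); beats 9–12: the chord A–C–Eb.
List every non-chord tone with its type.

F4 (beat 2) — appoggiatura; F4 (beat 6) — passing tone; G3 (beat 10) — neighbor tone.

The harmony at that moment is Eb minor seventh chord (Eb, Gb, Bb, Db); F4 is not a chord tone.
It is approached by leap down from Bb4 and left by step up to Gb4.
Leap in, step out — an appoggiatura.
The harmony at that moment is E minor seventh chord (E, G, B, D); F4 is not a chord tone.
It is approached by step down from G4 and left by step down to E4.
Step in, step out in the same direction — a passing tone.
The harmony at that moment is A diminished triad (A, C, Eb); G3 is not a chord tone.
It is approached by step down from A3 and left by step up to A3.
Step away and step back to the same note — a neighbor tone (lower neighbor).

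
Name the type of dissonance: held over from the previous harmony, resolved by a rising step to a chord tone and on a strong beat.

Approach: by preparation — the pitch is first a chord tone, then held (tied or repeated) while the harmony changes under it. Departure: up by step. Metric position: strong.
A prepared dissonance that resolves upward by step — a retardation. (The same figure resolving downward would be a suspension.)

Retardation.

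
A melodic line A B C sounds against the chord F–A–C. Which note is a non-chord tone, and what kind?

B is a passing tone.

The harmony at that moment is F major triad (F, A, C); B is not a chord tone.
It is approached by step up from A and left by step up to C.
Step in, step out in the same direction — a passing tone.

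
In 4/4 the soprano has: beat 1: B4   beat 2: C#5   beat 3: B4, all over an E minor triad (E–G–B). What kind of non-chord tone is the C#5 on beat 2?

The harmony at that moment is E minor triad (E, G, B); C#5 is not a chord tone.
It is approached by step up from B4 and left by step down to B4.
Step away and step back to the same note — a neighbor tone (upper neighbor).

Upper neighbor tone.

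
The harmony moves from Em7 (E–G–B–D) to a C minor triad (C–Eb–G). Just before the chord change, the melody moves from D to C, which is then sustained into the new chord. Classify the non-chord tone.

C is an anticipation.

The harmony at that moment is E minor seventh chord (E, G, B, D); C is not a chord tone.
It is approached by step down from D and then sustained as the same pitch into the next harmony.
Arriving early and becoming a chord tone when the harmony changes — an anticipation.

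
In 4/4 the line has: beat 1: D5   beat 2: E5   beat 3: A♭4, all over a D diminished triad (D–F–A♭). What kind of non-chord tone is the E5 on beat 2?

The harmony at that moment is D diminished triad (D, F, A♭); E5 is not a chord tone.
It is approached by step up from D5 and left by leap down to A♭4.
Step in, leap out, on a weak beat — an escape tone.

Escape tone.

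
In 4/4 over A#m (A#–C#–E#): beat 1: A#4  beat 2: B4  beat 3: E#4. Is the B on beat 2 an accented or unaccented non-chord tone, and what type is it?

Unaccented escape tone.

The harmony at that moment is A# minor triad (A#, C#, E#); B4 is not a chord tone.
It is approached by step up from A#4 and left by leap down to E#4.
Step in, leap out — an escape tone.
It falls on a weak beat, so it is unaccented.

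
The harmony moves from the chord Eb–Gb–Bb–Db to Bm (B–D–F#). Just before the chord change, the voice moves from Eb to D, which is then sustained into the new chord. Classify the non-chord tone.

The harmony at that moment is Eb minor seventh chord (Eb, Gb, Bb, Db); D is not a chord tone.
It is approached by step down from Eb and then sustained as the same pitch into the next harmony.
Arriving early and becoming a chord tone when the harmony changes — an anticipation.

D is an anticipation.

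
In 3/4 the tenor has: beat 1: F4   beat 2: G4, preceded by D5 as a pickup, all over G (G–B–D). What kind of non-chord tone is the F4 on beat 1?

Appoggiatura.

The harmony at that moment is G major triad (G, B, D); F4 is not a chord tone.
It is approached by leap down from D5 and left by step up to G4.
Leap in, step out, metrically accented — an appoggiatura.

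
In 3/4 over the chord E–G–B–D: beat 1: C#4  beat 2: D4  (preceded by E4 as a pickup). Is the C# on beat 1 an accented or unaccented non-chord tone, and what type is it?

Accented appoggiatura.

The harmony at that moment is E minor seventh chord (E, G, B, D); C#4 is not a chord tone.
It is approached by leap down from E4 and left by step up to D4.
Leap in, step out — an appoggiatura.
It falls on the downbeat, so it is accented.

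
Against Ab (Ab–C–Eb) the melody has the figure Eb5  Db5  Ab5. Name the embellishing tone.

The harmony at that moment is Ab major triad (Ab, C, Eb); Db5 is not a chord tone.
It is approached by step down from Eb5 and left by leap up to Ab5.
Step in, leap out — an escape tone.

Db5 is an escape tone.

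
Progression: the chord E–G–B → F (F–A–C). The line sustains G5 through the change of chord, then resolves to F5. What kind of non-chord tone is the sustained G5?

G5 is a suspension.

The harmony at that moment is F major triad (F, A, C); G5 is not a chord tone.
It is held over (the same pitch as the preceding G5) and left by step down to F5.
Held over from the previous chord and resolving down by step — a suspension.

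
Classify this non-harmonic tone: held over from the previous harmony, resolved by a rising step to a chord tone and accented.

Retardation.

Approach: by preparation — the pitch is first a chord tone, then held (tied or repeated) while the harmony changes under it. Departure: up by step. Metric position: strong.
A prepared dissonance that resolves upward by step — a retardation. (The same figure resolving downward would be a suspension.)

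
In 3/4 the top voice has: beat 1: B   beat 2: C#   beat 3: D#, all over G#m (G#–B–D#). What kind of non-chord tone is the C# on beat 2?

Passing tone.

The harmony at that moment is G# minor triad (G#, B, D#); C# is not a chord tone.
It is approached by step up from B and left by step up to D#.
Step in, step out in the same direction — a passing tone.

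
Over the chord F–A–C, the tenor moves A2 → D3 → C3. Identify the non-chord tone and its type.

D3 is an appoggiatura.

The harmony at that moment is F major triad (F, A, C); D3 is not a chord tone.
It is approached by leap up from A2 and left by step down to C3.
Leap in, step out — an appoggiatura.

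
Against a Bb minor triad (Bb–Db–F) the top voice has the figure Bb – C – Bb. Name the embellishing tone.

C is a neighbor tone.

The harmony at that moment is Bb minor triad (Bb, Db, F); C is not a chord tone.
It is approached by step up from Bb and left by step down to Bb.
Step away and step back to the same note — a neighbor tone (upper neighbor).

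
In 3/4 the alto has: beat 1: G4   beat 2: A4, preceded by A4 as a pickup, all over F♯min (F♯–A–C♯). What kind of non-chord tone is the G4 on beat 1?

Lower neighbor tone.

The harmony at that moment is F♯ minor triad (F♯, A, C♯); G4 is not a chord tone.
It is approached by step down from A4 and left by step up to A4.
Step away and step back to the same note — a neighbor tone (lower neighbor).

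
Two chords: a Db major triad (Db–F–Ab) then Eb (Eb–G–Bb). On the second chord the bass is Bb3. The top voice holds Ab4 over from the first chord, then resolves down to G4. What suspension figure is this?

At the second chord the bass is Bb3. The suspended Ab4 lies a seventh above the bass; after resolving down by step to G4, the interval above the bass becomes a sixth.
Suspension figures are named by those two intervals: 7–6.

7–6 suspension.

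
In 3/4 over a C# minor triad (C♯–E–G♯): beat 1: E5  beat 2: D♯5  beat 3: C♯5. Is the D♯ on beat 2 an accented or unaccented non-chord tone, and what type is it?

The harmony at that moment is C♯ minor triad (C♯, E, G♯); D♯5 is not a chord tone.
It is approached by step down from E5 and left by step down to C♯5.
Step in, step out in the same direction — a passing tone.
It falls on a weak beat, so it is unaccented.

Unaccented passing tone.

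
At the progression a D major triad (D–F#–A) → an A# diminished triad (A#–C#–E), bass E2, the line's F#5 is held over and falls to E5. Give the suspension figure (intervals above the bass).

9–8 suspension.

At the second chord the bass is E2. The suspended F#5 lies a ninth above the bass; after resolving down by step to E5, the interval above the bass becomes an octave.
Suspension figures are named by those two intervals: 9–8.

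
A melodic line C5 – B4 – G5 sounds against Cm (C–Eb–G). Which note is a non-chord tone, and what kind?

B4 is an escape tone.

The harmony at that moment is C minor triad (C, Eb, G); B4 is not a chord tone.
It is approached by step down from C5 and left by leap up to G5.
Step in, leap out — an escape tone.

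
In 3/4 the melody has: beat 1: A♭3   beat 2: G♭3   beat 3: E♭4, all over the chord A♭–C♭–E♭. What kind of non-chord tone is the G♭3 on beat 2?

The harmony at that moment is A♭ minor triad (A♭, C♭, E♭); G♭3 is not a chord tone.
It is approached by step down from A♭3 and left by leap up to E♭4.
Step in, leap out, on a weak beat — an escape tone.

Escape tone.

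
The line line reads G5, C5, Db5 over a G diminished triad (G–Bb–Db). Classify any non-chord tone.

C5 is an appoggiatura.

The harmony at that moment is G diminished triad (G, Bb, Db); C5 is not a chord tone.
It is approached by leap down from G5 and left by step up to Db5.
Leap in, step out — an appoggiatura.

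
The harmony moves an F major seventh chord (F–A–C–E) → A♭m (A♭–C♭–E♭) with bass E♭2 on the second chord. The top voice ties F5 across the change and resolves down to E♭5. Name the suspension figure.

At the second chord the bass is E♭2. The suspended F5 lies a ninth above the bass; after resolving down by step to E♭5, the interval above the bass becomes an octave.
Suspension figures are named by those two intervals: 9–8.

9–8 suspension.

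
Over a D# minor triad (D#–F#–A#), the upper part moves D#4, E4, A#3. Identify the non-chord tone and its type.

The harmony at that moment is D# minor triad (D#, F#, A#); E4 is not a chord tone.
It is approached by step up from D#4 and left by leap down to A#3.
Step in, leap out — an escape tone.

E4 is an escape tone.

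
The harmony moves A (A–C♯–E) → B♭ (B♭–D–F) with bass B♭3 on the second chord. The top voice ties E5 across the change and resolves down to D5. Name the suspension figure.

4–3 suspension.

At the second chord the bass is B♭3. The suspended E5 lies a fourth above the bass; after resolving down by step to D5, the interval above the bass becomes a third.
Suspension figures are named by those two intervals: 4–3.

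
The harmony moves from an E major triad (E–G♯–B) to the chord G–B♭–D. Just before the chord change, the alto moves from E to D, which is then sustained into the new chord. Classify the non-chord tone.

D is an anticipation.

The harmony at that moment is E major triad (E, G♯, B); D is not a chord tone.
It is approached by step down from E and then sustained as the same pitch into the next harmony.
Arriving early and becoming a chord tone when the harmony changes — an anticipation.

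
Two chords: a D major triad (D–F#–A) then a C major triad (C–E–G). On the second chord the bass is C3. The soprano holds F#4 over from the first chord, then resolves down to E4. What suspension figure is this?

At the second chord the bass is C3. The suspended F#4 lies a fourth above the bass; after resolving down by step to E4, the interval above the bass becomes a third.
Suspension figures are named by those two intervals: 4–3.

4–3 suspension.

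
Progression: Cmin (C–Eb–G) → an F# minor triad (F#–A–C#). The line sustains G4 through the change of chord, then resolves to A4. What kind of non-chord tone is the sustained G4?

The harmony at that moment is F# minor triad (F#, A, C#); G4 is not a chord tone.
It is held over (the same pitch as the preceding G4) and left by step up to A4.
Held over from the previous chord and resolving up by step — a retardation.

G4 is a retardation.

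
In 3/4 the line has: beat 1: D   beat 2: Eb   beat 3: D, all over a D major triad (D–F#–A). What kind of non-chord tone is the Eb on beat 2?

The harmony at that moment is D major triad (D, F#, A); Eb is not a chord tone.
It is approached by step up from D and left by step down to D.
Step away and step back to the same note — a neighbor tone (upper neighbor).

Upper neighbor tone.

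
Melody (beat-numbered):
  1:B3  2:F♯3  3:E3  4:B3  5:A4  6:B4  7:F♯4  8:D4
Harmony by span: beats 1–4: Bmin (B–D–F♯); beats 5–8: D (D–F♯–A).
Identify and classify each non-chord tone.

E3 (beat 3) — escape tone; B4 (beat 6) — escape tone.

The harmony at that moment is B minor triad (B, D, F♯); E3 is not a chord tone.
It is approached by step down from F♯3 and left by leap up to B3.
Step in, leap out — an escape tone.
The harmony at that moment is D major triad (D, F♯, A); B4 is not a chord tone.
It is approached by step up from A4 and left by leap down to F♯4.
Step in, leap out — an escape tone.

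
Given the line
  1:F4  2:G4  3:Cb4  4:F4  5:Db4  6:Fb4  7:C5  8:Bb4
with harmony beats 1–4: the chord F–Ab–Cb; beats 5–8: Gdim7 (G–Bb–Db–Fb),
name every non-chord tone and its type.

The harmony at that moment is F diminished triad (F, Ab, Cb); G4 is not a chord tone.
It is approached by step up from F4 and left by leap down to Cb4.
Step in, leap out — an escape tone.
The harmony at that moment is G diminished seventh chord (G, Bb, Db, Fb); C5 is not a chord tone.
It is approached by leap up from Fb4 and left by step down to Bb4.
Leap in, step out — an appoggiatura.

G4 (beat 2) — escape tone; C5 (beat 7) — appoggiatura.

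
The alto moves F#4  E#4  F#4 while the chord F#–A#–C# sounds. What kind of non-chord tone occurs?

E#4 is a neighbor tone.

The harmony at that moment is F# major triad (F#, A#, C#); E#4 is not a chord tone.
It is approached by step down from F#4 and left by step up to F#4.
Step away and step back to the same note — a neighbor tone (lower neighbor).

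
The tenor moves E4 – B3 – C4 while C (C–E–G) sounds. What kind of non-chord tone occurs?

The harmony at that moment is C major triad (C, E, G); B3 is not a chord tone.
It is approached by leap down from E4 and left by step up to C4.
Leap in, step out — an appoggiatura.

B3 is an appoggiatura.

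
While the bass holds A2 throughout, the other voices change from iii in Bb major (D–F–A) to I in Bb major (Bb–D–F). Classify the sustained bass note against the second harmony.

Pedal tone (pedal point).

The harmony at that moment is Bb major triad (Bb, D, F); A2 is not a chord tone.
It is held over (the same pitch as the preceding A2) and then sustained as the same pitch into the next harmony.
Sustained through a change of harmony — a pedal tone.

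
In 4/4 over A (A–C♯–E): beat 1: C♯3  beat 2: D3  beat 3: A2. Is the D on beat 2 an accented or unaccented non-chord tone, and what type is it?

Unaccented escape tone.

The harmony at that moment is A major triad (A, C♯, E); D3 is not a chord tone.
It is approached by step up from C♯3 and left by leap down to A2.
Step in, leap out — an escape tone.
It falls on a weak beat, so it is unaccented.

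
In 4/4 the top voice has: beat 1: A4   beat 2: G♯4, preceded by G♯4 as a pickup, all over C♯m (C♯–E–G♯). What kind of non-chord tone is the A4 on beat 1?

Upper neighbor tone.

The harmony at that moment is C♯ minor triad (C♯, E, G♯); A4 is not a chord tone.
It is approached by step up from G♯4 and left by step down to G♯4.
Step away and step back to the same note — a neighbor tone (upper neighbor).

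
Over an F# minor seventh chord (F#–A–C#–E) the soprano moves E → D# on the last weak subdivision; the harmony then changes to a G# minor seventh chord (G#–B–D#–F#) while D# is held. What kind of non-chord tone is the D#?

The harmony at that moment is F# minor seventh chord (F#, A, C#, E); D# is not a chord tone.
It is approached by step down from E and then sustained as the same pitch into the next harmony.
Arriving early and becoming a chord tone when the harmony changes — an anticipation.

D# is an anticipation.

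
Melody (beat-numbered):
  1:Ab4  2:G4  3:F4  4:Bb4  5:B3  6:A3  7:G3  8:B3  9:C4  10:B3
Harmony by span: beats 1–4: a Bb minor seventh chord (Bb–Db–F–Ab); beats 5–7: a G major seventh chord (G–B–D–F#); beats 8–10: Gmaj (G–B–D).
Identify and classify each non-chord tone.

G4 (beat 2) — passing tone; A3 (beat 6) — passing tone; C4 (beat 9) — neighbor tone.

The harmony at that moment is Bb minor seventh chord (Bb, Db, F, Ab); G4 is not a chord tone.
It is approached by step down from Ab4 and left by step down to F4.
Step in, step out in the same direction — a passing tone.
The harmony at that moment is G major seventh chord (G, B, D, F#); A3 is not a chord tone.
It is approached by step down from B3 and left by step down to G3.
Step in, step out in the same direction — a passing tone.
The harmony at that moment is G major triad (G, B, D); C4 is not a chord tone.
It is approached by step up from B3 and left by step down to B3.
Step away and step back to the same note — a neighbor tone (upper neighbor).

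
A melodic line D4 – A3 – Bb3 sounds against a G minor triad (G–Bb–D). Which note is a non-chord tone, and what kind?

The harmony at that moment is G minor triad (G, Bb, D); A3 is not a chord tone.
It is approached by leap down from D4 and left by step up to Bb3.
Leap in, step out — an appoggiatura.

A3 is an appoggiatura.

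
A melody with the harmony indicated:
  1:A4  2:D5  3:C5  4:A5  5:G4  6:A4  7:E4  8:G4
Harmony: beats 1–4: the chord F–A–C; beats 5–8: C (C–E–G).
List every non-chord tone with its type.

The harmony at that moment is F major triad (F, A, C); D5 is not a chord tone.
It is approached by leap up from A4 and left by step down to C5.
Leap in, step out — an appoggiatura.
The harmony at that moment is C major triad (C, E, G); A4 is not a chord tone.
It is approached by step up from G4 and left by leap down to E4.
Step in, leap out — an escape tone.

D5 (beat 2) — appoggiatura; A4 (beat 6) — escape tone.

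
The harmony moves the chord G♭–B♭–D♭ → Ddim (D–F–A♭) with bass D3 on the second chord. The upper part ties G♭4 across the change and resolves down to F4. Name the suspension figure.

4–3 suspension.

At the second chord the bass is D3. The suspended G♭4 lies a fourth above the bass; after resolving down by step to F4, the interval above the bass becomes a third.
Suspension figures are named by those two intervals: 4–3.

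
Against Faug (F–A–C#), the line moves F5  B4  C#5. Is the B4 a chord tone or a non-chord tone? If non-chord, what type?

The harmony at that moment is F augmented triad (F, A, C#); B4 is not a chord tone.
It is approached by leap down from F5 and left by step up to C#5.
Leap in, step out — an appoggiatura.

Non-chord tone — an appoggiatura.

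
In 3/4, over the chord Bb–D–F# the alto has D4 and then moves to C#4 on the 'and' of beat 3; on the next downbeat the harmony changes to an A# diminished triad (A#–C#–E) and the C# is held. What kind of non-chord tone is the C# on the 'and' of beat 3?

The harmony at that moment is Bb augmented triad (Bb, D, F#); C#4 is not a chord tone.
It is approached by step down from D4 and then sustained as the same pitch into the next harmony.
Arriving early and becoming a chord tone when the harmony changes — an anticipation.

Anticipation.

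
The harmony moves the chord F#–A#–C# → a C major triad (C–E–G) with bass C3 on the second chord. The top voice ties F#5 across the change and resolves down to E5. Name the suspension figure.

At the second chord the bass is C3. The suspended F#5 lies a fourth above the bass; after resolving down by step to E5, the interval above the bass becomes a third.
Suspension figures are named by those two intervals: 4–3.

4–3 suspension.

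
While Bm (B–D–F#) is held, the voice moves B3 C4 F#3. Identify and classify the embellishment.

C4 is an escape tone.

The harmony at that moment is B minor triad (B, D, F#); C4 is not a chord tone.
It is approached by step up from B3 and left by leap down to F#3.
Step in, leap out — an escape tone.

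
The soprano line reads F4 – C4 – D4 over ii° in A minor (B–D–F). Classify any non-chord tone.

The harmony at that moment is B diminished triad (B, D, F); C4 is not a chord tone.
It is approached by leap down from F4 and left by step up to D4.
Leap in, step out — an appoggiatura.

C4 is an appoggiatura.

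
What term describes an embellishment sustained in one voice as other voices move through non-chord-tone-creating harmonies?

Approach: none. Departure: none — a single pitch is sustained while the chords change around it, passing through harmonies that do not contain it.
No melodic motion at all; the dissonance is created entirely by the moving harmonies against the stationary note — a pedal tone (pedal point).

Pedal tone.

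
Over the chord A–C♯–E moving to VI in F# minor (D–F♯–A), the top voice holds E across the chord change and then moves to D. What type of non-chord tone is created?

E is a suspension.

The harmony at that moment is D major triad (D, F♯, A); E is not a chord tone.
It is held over (the same pitch as the preceding E) and left by step down to D.
Held over from the previous chord and resolving down by step — a suspension.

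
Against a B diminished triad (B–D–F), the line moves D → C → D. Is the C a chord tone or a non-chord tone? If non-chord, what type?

Non-chord tone — a neighbor tone.

The harmony at that moment is B diminished triad (B, D, F); C is not a chord tone.
It is approached by step down from D and left by step up to D.
Step away and step back to the same note — a neighbor tone (lower neighbor).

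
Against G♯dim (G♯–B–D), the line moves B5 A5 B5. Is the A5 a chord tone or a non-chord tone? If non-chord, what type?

The harmony at that moment is G♯ diminished triad (G♯, B, D); A5 is not a chord tone.
It is approached by step down from B5 and left by step up to B5.
Step away and step back to the same note — a neighbor tone (lower neighbor).

Non-chord tone — a neighbor tone.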